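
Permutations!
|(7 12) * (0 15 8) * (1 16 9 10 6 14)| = |(0 15 8)(1 16 9 10 6 14)(7 12)| = 6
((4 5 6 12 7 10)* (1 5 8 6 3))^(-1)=(1 3 5)(4 10 7 12 6 8)=[0, 3, 2, 5, 10, 1, 8, 12, 4, 9, 7, 11, 6]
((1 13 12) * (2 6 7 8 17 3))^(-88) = (1 12 13)(2 7 17)(3 6 8) = [0, 12, 7, 6, 4, 5, 8, 17, 3, 9, 10, 11, 13, 1, 14, 15, 16, 2]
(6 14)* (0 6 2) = (0 6 14 2) = [6, 1, 0, 3, 4, 5, 14, 7, 8, 9, 10, 11, 12, 13, 2]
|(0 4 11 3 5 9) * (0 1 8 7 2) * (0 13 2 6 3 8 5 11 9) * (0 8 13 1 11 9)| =10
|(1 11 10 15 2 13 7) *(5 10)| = 8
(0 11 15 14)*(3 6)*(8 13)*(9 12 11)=(0 9 12 11 15 14)(3 6)(8 13)=[9, 1, 2, 6, 4, 5, 3, 7, 13, 12, 10, 15, 11, 8, 0, 14]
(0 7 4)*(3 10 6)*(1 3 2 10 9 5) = (0 7 4)(1 3 9 5)(2 10 6) = [7, 3, 10, 9, 0, 1, 2, 4, 8, 5, 6]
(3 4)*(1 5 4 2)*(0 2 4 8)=[2, 5, 1, 4, 3, 8, 6, 7, 0]=(0 2 1 5 8)(3 4)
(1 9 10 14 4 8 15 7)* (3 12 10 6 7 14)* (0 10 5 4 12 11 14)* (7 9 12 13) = (0 10 3 11 14 13 7 1 12 5 4 8 15)(6 9) = [10, 12, 2, 11, 8, 4, 9, 1, 15, 6, 3, 14, 5, 7, 13, 0]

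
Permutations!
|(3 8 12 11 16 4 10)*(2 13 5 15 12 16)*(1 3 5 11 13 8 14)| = 30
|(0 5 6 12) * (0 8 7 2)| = 7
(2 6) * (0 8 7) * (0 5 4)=(0 8 7 5 4)(2 6)=[8, 1, 6, 3, 0, 4, 2, 5, 7]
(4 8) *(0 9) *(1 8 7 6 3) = [9, 8, 2, 1, 7, 5, 3, 6, 4, 0] = (0 9)(1 8 4 7 6 3)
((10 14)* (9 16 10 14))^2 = [0, 1, 2, 3, 4, 5, 6, 7, 8, 10, 16, 11, 12, 13, 14, 15, 9] = (9 10 16)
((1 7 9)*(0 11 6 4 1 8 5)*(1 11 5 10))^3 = [5, 8, 2, 3, 4, 0, 6, 10, 7, 1, 9, 11] = (11)(0 5)(1 8 7 10 9)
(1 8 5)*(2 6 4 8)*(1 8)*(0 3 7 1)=(0 3 7 1 2 6 4)(5 8)=[3, 2, 6, 7, 0, 8, 4, 1, 5]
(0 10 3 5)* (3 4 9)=[10, 1, 2, 5, 9, 0, 6, 7, 8, 3, 4]=(0 10 4 9 3 5)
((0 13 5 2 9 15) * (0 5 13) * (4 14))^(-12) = (15) = [0, 1, 2, 3, 4, 5, 6, 7, 8, 9, 10, 11, 12, 13, 14, 15]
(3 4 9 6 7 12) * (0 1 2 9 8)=(0 1 2 9 6 7 12 3 4 8)=[1, 2, 9, 4, 8, 5, 7, 12, 0, 6, 10, 11, 3]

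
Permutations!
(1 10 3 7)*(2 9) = [0, 10, 9, 7, 4, 5, 6, 1, 8, 2, 3] = (1 10 3 7)(2 9)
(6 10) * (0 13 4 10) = (0 13 4 10 6) = [13, 1, 2, 3, 10, 5, 0, 7, 8, 9, 6, 11, 12, 4]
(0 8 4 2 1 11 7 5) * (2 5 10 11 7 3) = (0 8 4 5)(1 7 10 11 3 2) = [8, 7, 1, 2, 5, 0, 6, 10, 4, 9, 11, 3]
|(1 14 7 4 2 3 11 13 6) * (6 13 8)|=|(1 14 7 4 2 3 11 8 6)|=9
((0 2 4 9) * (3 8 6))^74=(0 4)(2 9)(3 6 8)=[4, 1, 9, 6, 0, 5, 8, 7, 3, 2]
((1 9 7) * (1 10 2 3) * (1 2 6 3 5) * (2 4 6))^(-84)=(10)=[0, 1, 2, 3, 4, 5, 6, 7, 8, 9, 10]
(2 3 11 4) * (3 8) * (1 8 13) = (1 8 3 11 4 2 13) = [0, 8, 13, 11, 2, 5, 6, 7, 3, 9, 10, 4, 12, 1]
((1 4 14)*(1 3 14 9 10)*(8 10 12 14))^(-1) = (1 10 8 3 14 12 9 4) = [0, 10, 2, 14, 1, 5, 6, 7, 3, 4, 8, 11, 9, 13, 12]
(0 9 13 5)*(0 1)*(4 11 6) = (0 9 13 5 1)(4 11 6) = [9, 0, 2, 3, 11, 1, 4, 7, 8, 13, 10, 6, 12, 5]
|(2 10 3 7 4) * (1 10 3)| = |(1 10)(2 3 7 4)| = 4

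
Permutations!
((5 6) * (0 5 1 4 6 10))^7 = (0 5 10)(1 4 6) = [5, 4, 2, 3, 6, 10, 1, 7, 8, 9, 0]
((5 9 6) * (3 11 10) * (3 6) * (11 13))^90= (3 9 5 6 10 11 13)= [0, 1, 2, 9, 4, 6, 10, 7, 8, 5, 11, 13, 12, 3]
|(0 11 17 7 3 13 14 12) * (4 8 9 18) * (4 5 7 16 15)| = 15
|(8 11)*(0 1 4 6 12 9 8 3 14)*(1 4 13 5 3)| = |(0 4 6 12 9 8 11 1 13 5 3 14)| = 12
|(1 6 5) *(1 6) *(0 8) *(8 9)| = 6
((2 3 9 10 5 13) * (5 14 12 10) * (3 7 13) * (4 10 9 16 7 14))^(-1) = (2 13 7 16 3 5 9 12 14)(4 10) = [0, 1, 13, 5, 10, 9, 6, 16, 8, 12, 4, 11, 14, 7, 2, 15, 3]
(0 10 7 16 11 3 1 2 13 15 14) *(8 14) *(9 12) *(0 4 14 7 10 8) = [8, 2, 13, 1, 14, 5, 6, 16, 7, 12, 10, 3, 9, 15, 4, 0, 11] = (0 8 7 16 11 3 1 2 13 15)(4 14)(9 12)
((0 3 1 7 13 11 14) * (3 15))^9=[15, 7, 2, 1, 4, 5, 6, 13, 8, 9, 10, 14, 12, 11, 0, 3]=(0 15 3 1 7 13 11 14)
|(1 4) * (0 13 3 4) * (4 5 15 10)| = 8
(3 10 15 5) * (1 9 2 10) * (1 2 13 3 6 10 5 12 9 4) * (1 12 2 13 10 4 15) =(1 15 2 5 6 4 12 9 10)(3 13) =[0, 15, 5, 13, 12, 6, 4, 7, 8, 10, 1, 11, 9, 3, 14, 2]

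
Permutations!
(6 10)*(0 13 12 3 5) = (0 13 12 3 5)(6 10) = [13, 1, 2, 5, 4, 0, 10, 7, 8, 9, 6, 11, 3, 12]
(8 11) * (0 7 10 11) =[7, 1, 2, 3, 4, 5, 6, 10, 0, 9, 11, 8] =(0 7 10 11 8)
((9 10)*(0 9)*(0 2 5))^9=(0 5 2 10 9)=[5, 1, 10, 3, 4, 2, 6, 7, 8, 0, 9]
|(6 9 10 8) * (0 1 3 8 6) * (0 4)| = 15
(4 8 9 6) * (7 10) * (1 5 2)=[0, 5, 1, 3, 8, 2, 4, 10, 9, 6, 7]=(1 5 2)(4 8 9 6)(7 10)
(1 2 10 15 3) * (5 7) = (1 2 10 15 3)(5 7) = [0, 2, 10, 1, 4, 7, 6, 5, 8, 9, 15, 11, 12, 13, 14, 3]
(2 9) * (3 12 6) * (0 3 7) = [3, 1, 9, 12, 4, 5, 7, 0, 8, 2, 10, 11, 6] = (0 3 12 6 7)(2 9)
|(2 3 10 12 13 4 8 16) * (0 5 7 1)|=|(0 5 7 1)(2 3 10 12 13 4 8 16)|=8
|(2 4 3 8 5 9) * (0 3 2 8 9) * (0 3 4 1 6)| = |(0 4 2 1 6)(3 9 8 5)| = 20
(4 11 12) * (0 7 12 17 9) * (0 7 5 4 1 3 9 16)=(0 5 4 11 17 16)(1 3 9 7 12)=[5, 3, 2, 9, 11, 4, 6, 12, 8, 7, 10, 17, 1, 13, 14, 15, 0, 16]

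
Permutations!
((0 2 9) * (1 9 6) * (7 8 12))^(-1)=(0 9 1 6 2)(7 12 8)=[9, 6, 0, 3, 4, 5, 2, 12, 7, 1, 10, 11, 8]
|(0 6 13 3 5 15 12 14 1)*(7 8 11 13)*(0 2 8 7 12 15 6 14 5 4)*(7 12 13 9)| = 14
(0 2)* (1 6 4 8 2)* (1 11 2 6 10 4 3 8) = (0 11 2)(1 10 4)(3 8 6) = [11, 10, 0, 8, 1, 5, 3, 7, 6, 9, 4, 2]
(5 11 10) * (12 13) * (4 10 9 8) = (4 10 5 11 9 8)(12 13) = [0, 1, 2, 3, 10, 11, 6, 7, 4, 8, 5, 9, 13, 12]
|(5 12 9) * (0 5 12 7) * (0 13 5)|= 6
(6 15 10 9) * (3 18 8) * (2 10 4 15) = (2 10 9 6)(3 18 8)(4 15) = [0, 1, 10, 18, 15, 5, 2, 7, 3, 6, 9, 11, 12, 13, 14, 4, 16, 17, 8]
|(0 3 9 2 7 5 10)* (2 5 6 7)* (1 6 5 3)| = 6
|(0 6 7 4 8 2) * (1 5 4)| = |(0 6 7 1 5 4 8 2)| = 8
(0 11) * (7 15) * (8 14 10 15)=(0 11)(7 8 14 10 15)=[11, 1, 2, 3, 4, 5, 6, 8, 14, 9, 15, 0, 12, 13, 10, 7]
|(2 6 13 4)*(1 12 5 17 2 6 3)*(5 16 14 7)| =|(1 12 16 14 7 5 17 2 3)(4 6 13)| =9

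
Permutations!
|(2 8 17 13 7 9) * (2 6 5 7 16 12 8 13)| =12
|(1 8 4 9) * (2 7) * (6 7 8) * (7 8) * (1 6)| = |(2 7)(4 9 6 8)| = 4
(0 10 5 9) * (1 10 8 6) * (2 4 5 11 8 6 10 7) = (0 6 1 7 2 4 5 9)(8 10 11) = [6, 7, 4, 3, 5, 9, 1, 2, 10, 0, 11, 8]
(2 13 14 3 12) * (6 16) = (2 13 14 3 12)(6 16) = [0, 1, 13, 12, 4, 5, 16, 7, 8, 9, 10, 11, 2, 14, 3, 15, 6]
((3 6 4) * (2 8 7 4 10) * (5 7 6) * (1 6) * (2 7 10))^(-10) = [0, 2, 1, 3, 4, 5, 8, 7, 6, 9, 10] = (10)(1 2)(6 8)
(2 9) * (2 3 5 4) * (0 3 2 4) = (0 3 5)(2 9) = [3, 1, 9, 5, 4, 0, 6, 7, 8, 2]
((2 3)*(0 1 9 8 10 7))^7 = [1, 9, 3, 2, 4, 5, 6, 0, 10, 8, 7] = (0 1 9 8 10 7)(2 3)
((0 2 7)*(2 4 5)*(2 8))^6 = (8) = [0, 1, 2, 3, 4, 5, 6, 7, 8]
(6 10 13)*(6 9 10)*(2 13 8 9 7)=[0, 1, 13, 3, 4, 5, 6, 2, 9, 10, 8, 11, 12, 7]=(2 13 7)(8 9 10)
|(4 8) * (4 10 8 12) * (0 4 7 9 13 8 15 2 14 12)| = |(0 4)(2 14 12 7 9 13 8 10 15)| = 18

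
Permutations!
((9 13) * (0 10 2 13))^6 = (0 10 2 13 9) = [10, 1, 13, 3, 4, 5, 6, 7, 8, 0, 2, 11, 12, 9]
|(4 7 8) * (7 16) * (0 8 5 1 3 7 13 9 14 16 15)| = |(0 8 4 15)(1 3 7 5)(9 14 16 13)| = 4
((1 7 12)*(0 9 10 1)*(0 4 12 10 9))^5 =(1 10 7)(4 12) =[0, 10, 2, 3, 12, 5, 6, 1, 8, 9, 7, 11, 4]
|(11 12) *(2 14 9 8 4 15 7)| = |(2 14 9 8 4 15 7)(11 12)| = 14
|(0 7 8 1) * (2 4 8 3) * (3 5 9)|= |(0 7 5 9 3 2 4 8 1)|= 9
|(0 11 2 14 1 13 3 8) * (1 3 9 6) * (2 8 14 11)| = |(0 2 11 8)(1 13 9 6)(3 14)| = 4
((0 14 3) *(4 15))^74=(15)(0 3 14)=[3, 1, 2, 14, 4, 5, 6, 7, 8, 9, 10, 11, 12, 13, 0, 15]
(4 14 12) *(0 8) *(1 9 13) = (0 8)(1 9 13)(4 14 12) = [8, 9, 2, 3, 14, 5, 6, 7, 0, 13, 10, 11, 4, 1, 12]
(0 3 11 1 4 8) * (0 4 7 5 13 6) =(0 3 11 1 7 5 13 6)(4 8) =[3, 7, 2, 11, 8, 13, 0, 5, 4, 9, 10, 1, 12, 6]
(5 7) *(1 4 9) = [0, 4, 2, 3, 9, 7, 6, 5, 8, 1] = (1 4 9)(5 7)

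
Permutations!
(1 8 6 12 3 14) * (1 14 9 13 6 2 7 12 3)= [0, 8, 7, 9, 4, 5, 3, 12, 2, 13, 10, 11, 1, 6, 14]= (14)(1 8 2 7 12)(3 9 13 6)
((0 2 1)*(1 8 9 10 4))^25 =(0 10 2 4 8 1 9) =[10, 9, 4, 3, 8, 5, 6, 7, 1, 0, 2]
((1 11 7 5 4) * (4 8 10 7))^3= (11)(5 7 10 8)= [0, 1, 2, 3, 4, 7, 6, 10, 5, 9, 8, 11]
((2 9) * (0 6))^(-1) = [6, 1, 9, 3, 4, 5, 0, 7, 8, 2] = (0 6)(2 9)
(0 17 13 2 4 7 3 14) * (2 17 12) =(0 12 2 4 7 3 14)(13 17) =[12, 1, 4, 14, 7, 5, 6, 3, 8, 9, 10, 11, 2, 17, 0, 15, 16, 13]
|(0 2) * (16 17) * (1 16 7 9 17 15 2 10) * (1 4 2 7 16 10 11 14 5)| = 40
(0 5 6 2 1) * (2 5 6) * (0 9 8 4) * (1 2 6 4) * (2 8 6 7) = (0 4)(1 9 6 5 7 2 8) = [4, 9, 8, 3, 0, 7, 5, 2, 1, 6]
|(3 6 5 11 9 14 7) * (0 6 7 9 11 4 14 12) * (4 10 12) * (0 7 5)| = 30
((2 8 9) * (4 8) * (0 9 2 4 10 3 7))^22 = [3, 1, 4, 2, 0, 5, 6, 10, 9, 7, 8] = (0 3 2 4)(7 10 8 9)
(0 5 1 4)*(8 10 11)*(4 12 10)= (0 5 1 12 10 11 8 4)= [5, 12, 2, 3, 0, 1, 6, 7, 4, 9, 11, 8, 10]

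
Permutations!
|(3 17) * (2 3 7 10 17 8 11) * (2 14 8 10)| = 15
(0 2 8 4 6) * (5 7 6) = (0 2 8 4 5 7 6) = [2, 1, 8, 3, 5, 7, 0, 6, 4]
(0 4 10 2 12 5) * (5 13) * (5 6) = (0 4 10 2 12 13 6 5) = [4, 1, 12, 3, 10, 0, 5, 7, 8, 9, 2, 11, 13, 6]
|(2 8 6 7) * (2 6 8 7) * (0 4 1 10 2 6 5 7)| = |(0 4 1 10 2)(5 7)| = 10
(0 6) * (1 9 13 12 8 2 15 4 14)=(0 6)(1 9 13 12 8 2 15 4 14)=[6, 9, 15, 3, 14, 5, 0, 7, 2, 13, 10, 11, 8, 12, 1, 4]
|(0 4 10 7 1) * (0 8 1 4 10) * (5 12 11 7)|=14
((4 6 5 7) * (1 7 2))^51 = (1 6)(2 4)(5 7) = [0, 6, 4, 3, 2, 7, 1, 5]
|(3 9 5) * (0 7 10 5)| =|(0 7 10 5 3 9)| =6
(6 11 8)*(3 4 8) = (3 4 8 6 11) = [0, 1, 2, 4, 8, 5, 11, 7, 6, 9, 10, 3]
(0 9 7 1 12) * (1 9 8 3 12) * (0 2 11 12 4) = (0 8 3 4)(2 11 12)(7 9) = [8, 1, 11, 4, 0, 5, 6, 9, 3, 7, 10, 12, 2]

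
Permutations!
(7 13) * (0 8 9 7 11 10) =(0 8 9 7 13 11 10) =[8, 1, 2, 3, 4, 5, 6, 13, 9, 7, 0, 10, 12, 11]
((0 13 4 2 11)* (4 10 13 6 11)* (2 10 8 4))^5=[11, 1, 2, 3, 10, 5, 0, 7, 4, 9, 13, 6, 12, 8]=(0 11 6)(4 10 13 8)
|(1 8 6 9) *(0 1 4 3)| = |(0 1 8 6 9 4 3)| = 7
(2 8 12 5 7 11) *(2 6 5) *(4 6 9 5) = (2 8 12)(4 6)(5 7 11 9) = [0, 1, 8, 3, 6, 7, 4, 11, 12, 5, 10, 9, 2]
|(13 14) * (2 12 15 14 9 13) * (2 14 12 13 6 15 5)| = 7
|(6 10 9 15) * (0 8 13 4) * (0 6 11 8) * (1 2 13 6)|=|(1 2 13 4)(6 10 9 15 11 8)|=12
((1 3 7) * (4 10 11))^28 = (1 3 7)(4 10 11) = [0, 3, 2, 7, 10, 5, 6, 1, 8, 9, 11, 4]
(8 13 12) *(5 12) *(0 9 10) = (0 9 10)(5 12 8 13) = [9, 1, 2, 3, 4, 12, 6, 7, 13, 10, 0, 11, 8, 5]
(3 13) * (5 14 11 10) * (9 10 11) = (3 13)(5 14 9 10) = [0, 1, 2, 13, 4, 14, 6, 7, 8, 10, 5, 11, 12, 3, 9]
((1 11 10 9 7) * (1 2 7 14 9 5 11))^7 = (2 7)(5 11 10)(9 14) = [0, 1, 7, 3, 4, 11, 6, 2, 8, 14, 5, 10, 12, 13, 9]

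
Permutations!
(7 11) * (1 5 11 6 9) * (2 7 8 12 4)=(1 5 11 8 12 4 2 7 6 9)=[0, 5, 7, 3, 2, 11, 9, 6, 12, 1, 10, 8, 4]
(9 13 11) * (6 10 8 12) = (6 10 8 12)(9 13 11) = [0, 1, 2, 3, 4, 5, 10, 7, 12, 13, 8, 9, 6, 11]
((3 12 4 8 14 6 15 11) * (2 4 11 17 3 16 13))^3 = (2 14 17 11)(3 16 4 6)(8 15 12 13) = [0, 1, 14, 16, 6, 5, 3, 7, 15, 9, 10, 2, 13, 8, 17, 12, 4, 11]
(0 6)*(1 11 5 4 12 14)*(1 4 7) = (0 6)(1 11 5 7)(4 12 14) = [6, 11, 2, 3, 12, 7, 0, 1, 8, 9, 10, 5, 14, 13, 4]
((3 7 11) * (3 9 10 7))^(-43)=(7 11 9 10)=[0, 1, 2, 3, 4, 5, 6, 11, 8, 10, 7, 9]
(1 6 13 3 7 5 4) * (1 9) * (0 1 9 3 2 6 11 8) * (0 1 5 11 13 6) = (0 5 4 3 7 11 8 1 13 2) = [5, 13, 0, 7, 3, 4, 6, 11, 1, 9, 10, 8, 12, 2]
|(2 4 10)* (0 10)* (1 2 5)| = 6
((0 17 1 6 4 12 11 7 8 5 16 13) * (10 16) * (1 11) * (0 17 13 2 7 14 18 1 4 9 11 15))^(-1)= (0 15 17 13)(1 18 14 11 9 6)(2 16 10 5 8 7)(4 12)= [15, 18, 16, 3, 12, 8, 1, 2, 7, 6, 5, 9, 4, 0, 11, 17, 10, 13, 14]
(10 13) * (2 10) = (2 10 13) = [0, 1, 10, 3, 4, 5, 6, 7, 8, 9, 13, 11, 12, 2]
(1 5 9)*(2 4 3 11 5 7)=[0, 7, 4, 11, 3, 9, 6, 2, 8, 1, 10, 5]=(1 7 2 4 3 11 5 9)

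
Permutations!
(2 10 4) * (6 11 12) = (2 10 4)(6 11 12) = [0, 1, 10, 3, 2, 5, 11, 7, 8, 9, 4, 12, 6]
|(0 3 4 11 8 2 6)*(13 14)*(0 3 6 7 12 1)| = |(0 6 3 4 11 8 2 7 12 1)(13 14)| = 10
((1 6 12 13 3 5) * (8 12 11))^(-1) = [0, 5, 2, 13, 4, 3, 1, 7, 11, 9, 10, 6, 8, 12] = (1 5 3 13 12 8 11 6)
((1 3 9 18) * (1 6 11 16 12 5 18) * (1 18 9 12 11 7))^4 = (1 9)(3 18)(5 7)(6 12) = [0, 9, 2, 18, 4, 7, 12, 5, 8, 1, 10, 11, 6, 13, 14, 15, 16, 17, 3]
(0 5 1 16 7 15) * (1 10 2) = (0 5 10 2 1 16 7 15) = [5, 16, 1, 3, 4, 10, 6, 15, 8, 9, 2, 11, 12, 13, 14, 0, 7]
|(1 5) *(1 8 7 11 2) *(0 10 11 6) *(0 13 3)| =|(0 10 11 2 1 5 8 7 6 13 3)| =11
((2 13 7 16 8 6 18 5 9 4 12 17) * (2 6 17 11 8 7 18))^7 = (2 11 5 6 12 18 17 4 13 8 9)(7 16) = [0, 1, 11, 3, 13, 6, 12, 16, 9, 2, 10, 5, 18, 8, 14, 15, 7, 4, 17]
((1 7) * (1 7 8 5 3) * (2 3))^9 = (1 3 2 5 8) = [0, 3, 5, 2, 4, 8, 6, 7, 1]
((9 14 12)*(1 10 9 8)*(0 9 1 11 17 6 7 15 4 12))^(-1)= (0 14 9)(1 10)(4 15 7 6 17 11 8 12)= [14, 10, 2, 3, 15, 5, 17, 6, 12, 0, 1, 8, 4, 13, 9, 7, 16, 11]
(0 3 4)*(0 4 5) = (0 3 5) = [3, 1, 2, 5, 4, 0]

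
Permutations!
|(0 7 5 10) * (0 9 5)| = 6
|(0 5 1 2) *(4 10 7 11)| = 4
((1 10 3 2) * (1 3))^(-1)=(1 10)(2 3)=[0, 10, 3, 2, 4, 5, 6, 7, 8, 9, 1]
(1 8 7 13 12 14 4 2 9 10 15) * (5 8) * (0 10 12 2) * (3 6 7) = (0 10 15 1 5 8 3 6 7 13 2 9 12 14 4) = [10, 5, 9, 6, 0, 8, 7, 13, 3, 12, 15, 11, 14, 2, 4, 1]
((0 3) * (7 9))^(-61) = (0 3)(7 9) = [3, 1, 2, 0, 4, 5, 6, 9, 8, 7]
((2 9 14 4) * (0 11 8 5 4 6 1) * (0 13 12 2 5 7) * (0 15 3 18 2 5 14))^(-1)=(0 9 2 18 3 15 7 8 11)(1 6 14 4 5 12 13)=[9, 6, 18, 15, 5, 12, 14, 8, 11, 2, 10, 0, 13, 1, 4, 7, 16, 17, 3]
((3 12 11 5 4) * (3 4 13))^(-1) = (3 13 5 11 12) = [0, 1, 2, 13, 4, 11, 6, 7, 8, 9, 10, 12, 3, 5]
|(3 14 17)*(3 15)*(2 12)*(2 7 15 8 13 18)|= 10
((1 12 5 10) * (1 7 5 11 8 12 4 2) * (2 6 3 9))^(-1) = (1 2 9 3 6 4)(5 7 10)(8 11 12) = [0, 2, 9, 6, 1, 7, 4, 10, 11, 3, 5, 12, 8]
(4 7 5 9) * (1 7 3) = [0, 7, 2, 1, 3, 9, 6, 5, 8, 4] = (1 7 5 9 4 3)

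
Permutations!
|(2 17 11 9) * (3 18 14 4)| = 4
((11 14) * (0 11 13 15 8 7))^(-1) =(0 7 8 15 13 14 11) =[7, 1, 2, 3, 4, 5, 6, 8, 15, 9, 10, 0, 12, 14, 11, 13]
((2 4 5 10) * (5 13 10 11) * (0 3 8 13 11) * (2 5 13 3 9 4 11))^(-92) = (0 11)(2 5)(4 10)(9 13) = [11, 1, 5, 3, 10, 2, 6, 7, 8, 13, 4, 0, 12, 9]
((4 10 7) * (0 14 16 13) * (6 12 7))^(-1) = [13, 1, 2, 3, 7, 5, 10, 12, 8, 9, 4, 11, 6, 16, 0, 15, 14] = (0 13 16 14)(4 7 12 6 10)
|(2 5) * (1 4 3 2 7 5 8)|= 10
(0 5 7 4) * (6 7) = (0 5 6 7 4) = [5, 1, 2, 3, 0, 6, 7, 4]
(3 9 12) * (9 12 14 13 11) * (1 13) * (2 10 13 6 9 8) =(1 6 9 14)(2 10 13 11 8)(3 12) =[0, 6, 10, 12, 4, 5, 9, 7, 2, 14, 13, 8, 3, 11, 1]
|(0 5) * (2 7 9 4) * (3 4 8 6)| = 14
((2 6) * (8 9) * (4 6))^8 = (9)(2 6 4) = [0, 1, 6, 3, 2, 5, 4, 7, 8, 9]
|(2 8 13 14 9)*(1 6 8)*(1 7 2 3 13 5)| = |(1 6 8 5)(2 7)(3 13 14 9)| = 4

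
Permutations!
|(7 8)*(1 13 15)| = |(1 13 15)(7 8)| = 6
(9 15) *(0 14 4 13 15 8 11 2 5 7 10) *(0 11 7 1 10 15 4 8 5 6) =[14, 10, 6, 3, 13, 1, 0, 15, 7, 5, 11, 2, 12, 4, 8, 9] =(0 14 8 7 15 9 5 1 10 11 2 6)(4 13)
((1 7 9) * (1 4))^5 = (1 7 9 4) = [0, 7, 2, 3, 1, 5, 6, 9, 8, 4]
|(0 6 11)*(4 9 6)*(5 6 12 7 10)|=9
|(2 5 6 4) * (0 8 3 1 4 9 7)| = 10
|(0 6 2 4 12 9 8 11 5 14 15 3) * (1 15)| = 13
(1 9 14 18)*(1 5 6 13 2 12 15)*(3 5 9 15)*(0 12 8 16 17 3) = (0 12)(1 15)(2 8 16 17 3 5 6 13)(9 14 18) = [12, 15, 8, 5, 4, 6, 13, 7, 16, 14, 10, 11, 0, 2, 18, 1, 17, 3, 9]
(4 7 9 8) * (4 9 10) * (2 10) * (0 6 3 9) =(0 6 3 9 8)(2 10 4 7) =[6, 1, 10, 9, 7, 5, 3, 2, 0, 8, 4]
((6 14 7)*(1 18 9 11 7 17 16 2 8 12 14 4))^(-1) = (1 4 6 7 11 9 18)(2 16 17 14 12 8) = [0, 4, 16, 3, 6, 5, 7, 11, 2, 18, 10, 9, 8, 13, 12, 15, 17, 14, 1]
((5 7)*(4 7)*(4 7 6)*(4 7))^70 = (4 7)(5 6) = [0, 1, 2, 3, 7, 6, 5, 4]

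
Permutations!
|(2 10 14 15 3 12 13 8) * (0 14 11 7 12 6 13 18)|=13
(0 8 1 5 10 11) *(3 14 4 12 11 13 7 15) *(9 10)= (0 8 1 5 9 10 13 7 15 3 14 4 12 11)= [8, 5, 2, 14, 12, 9, 6, 15, 1, 10, 13, 0, 11, 7, 4, 3]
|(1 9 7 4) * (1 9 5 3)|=|(1 5 3)(4 9 7)|=3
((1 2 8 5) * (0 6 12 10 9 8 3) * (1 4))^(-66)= [0, 1, 2, 3, 4, 5, 6, 7, 8, 9, 10, 11, 12]= (12)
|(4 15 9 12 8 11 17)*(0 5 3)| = 21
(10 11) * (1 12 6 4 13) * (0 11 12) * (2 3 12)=(0 11 10 2 3 12 6 4 13 1)=[11, 0, 3, 12, 13, 5, 4, 7, 8, 9, 2, 10, 6, 1]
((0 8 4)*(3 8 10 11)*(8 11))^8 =(11) =[0, 1, 2, 3, 4, 5, 6, 7, 8, 9, 10, 11]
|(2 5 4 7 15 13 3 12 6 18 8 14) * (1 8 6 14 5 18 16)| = |(1 8 5 4 7 15 13 3 12 14 2 18 6 16)| = 14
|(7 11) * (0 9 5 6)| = |(0 9 5 6)(7 11)| = 4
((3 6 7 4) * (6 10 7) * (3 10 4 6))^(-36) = (3 6 7 10 4) = [0, 1, 2, 6, 3, 5, 7, 10, 8, 9, 4]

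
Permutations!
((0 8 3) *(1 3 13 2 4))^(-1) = [3, 4, 13, 1, 2, 5, 6, 7, 0, 9, 10, 11, 12, 8] = (0 3 1 4 2 13 8)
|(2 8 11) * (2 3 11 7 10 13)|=10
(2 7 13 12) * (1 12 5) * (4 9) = [0, 12, 7, 3, 9, 1, 6, 13, 8, 4, 10, 11, 2, 5] = (1 12 2 7 13 5)(4 9)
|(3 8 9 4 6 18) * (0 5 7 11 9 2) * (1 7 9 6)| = |(0 5 9 4 1 7 11 6 18 3 8 2)| = 12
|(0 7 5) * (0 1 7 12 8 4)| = 12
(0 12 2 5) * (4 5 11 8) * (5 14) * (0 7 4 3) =(0 12 2 11 8 3)(4 14 5 7) =[12, 1, 11, 0, 14, 7, 6, 4, 3, 9, 10, 8, 2, 13, 5]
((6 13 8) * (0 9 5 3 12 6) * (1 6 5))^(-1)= [8, 9, 2, 5, 4, 12, 1, 7, 13, 0, 10, 11, 3, 6]= (0 8 13 6 1 9)(3 5 12)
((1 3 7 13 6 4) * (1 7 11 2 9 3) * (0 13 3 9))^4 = (0 7)(2 4)(3 13)(6 11) = [7, 1, 4, 13, 2, 5, 11, 0, 8, 9, 10, 6, 12, 3]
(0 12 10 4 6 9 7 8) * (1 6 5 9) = (0 12 10 4 5 9 7 8)(1 6) = [12, 6, 2, 3, 5, 9, 1, 8, 0, 7, 4, 11, 10]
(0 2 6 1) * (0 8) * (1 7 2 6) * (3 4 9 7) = (0 6 3 4 9 7 2 1 8) = [6, 8, 1, 4, 9, 5, 3, 2, 0, 7]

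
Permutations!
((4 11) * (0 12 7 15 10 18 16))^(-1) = (0 16 18 10 15 7 12)(4 11) = [16, 1, 2, 3, 11, 5, 6, 12, 8, 9, 15, 4, 0, 13, 14, 7, 18, 17, 10]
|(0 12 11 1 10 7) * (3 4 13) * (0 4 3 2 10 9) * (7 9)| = 10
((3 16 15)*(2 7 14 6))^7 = [0, 1, 6, 16, 4, 5, 14, 2, 8, 9, 10, 11, 12, 13, 7, 3, 15] = (2 6 14 7)(3 16 15)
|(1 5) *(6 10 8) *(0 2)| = 6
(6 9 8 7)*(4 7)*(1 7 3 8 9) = (9)(1 7 6)(3 8 4) = [0, 7, 2, 8, 3, 5, 1, 6, 4, 9]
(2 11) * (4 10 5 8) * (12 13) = [0, 1, 11, 3, 10, 8, 6, 7, 4, 9, 5, 2, 13, 12] = (2 11)(4 10 5 8)(12 13)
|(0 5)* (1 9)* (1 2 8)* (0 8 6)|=|(0 5 8 1 9 2 6)|=7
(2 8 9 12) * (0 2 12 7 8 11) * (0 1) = (12)(0 2 11 1)(7 8 9) = [2, 0, 11, 3, 4, 5, 6, 8, 9, 7, 10, 1, 12]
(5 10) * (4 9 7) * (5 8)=(4 9 7)(5 10 8)=[0, 1, 2, 3, 9, 10, 6, 4, 5, 7, 8]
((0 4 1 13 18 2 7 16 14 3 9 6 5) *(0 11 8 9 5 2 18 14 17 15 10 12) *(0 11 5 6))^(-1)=(18)(0 9 8 11 12 10 15 17 16 7 2 6 3 14 13 1 4)=[9, 4, 6, 14, 0, 5, 3, 2, 11, 8, 15, 12, 10, 1, 13, 17, 7, 16, 18]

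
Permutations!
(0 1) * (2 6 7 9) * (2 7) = (0 1)(2 6)(7 9) = [1, 0, 6, 3, 4, 5, 2, 9, 8, 7]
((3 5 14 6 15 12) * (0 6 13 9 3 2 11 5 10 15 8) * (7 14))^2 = (0 8 6)(2 5 14 9 10 12 11 7 13 3 15) = [8, 1, 5, 15, 4, 14, 0, 13, 6, 10, 12, 7, 11, 3, 9, 2]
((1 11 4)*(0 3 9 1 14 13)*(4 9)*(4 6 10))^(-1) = (0 13 14 4 10 6 3)(1 9 11) = [13, 9, 2, 0, 10, 5, 3, 7, 8, 11, 6, 1, 12, 14, 4]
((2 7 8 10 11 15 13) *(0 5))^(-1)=(0 5)(2 13 15 11 10 8 7)=[5, 1, 13, 3, 4, 0, 6, 2, 7, 9, 8, 10, 12, 15, 14, 11]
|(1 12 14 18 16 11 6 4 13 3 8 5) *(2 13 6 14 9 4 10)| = 44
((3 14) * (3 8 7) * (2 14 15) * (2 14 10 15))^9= (2 15 8 3 10 14 7)= [0, 1, 15, 10, 4, 5, 6, 2, 3, 9, 14, 11, 12, 13, 7, 8]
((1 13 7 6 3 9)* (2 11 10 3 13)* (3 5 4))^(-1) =(1 9 3 4 5 10 11 2)(6 7 13) =[0, 9, 1, 4, 5, 10, 7, 13, 8, 3, 11, 2, 12, 6]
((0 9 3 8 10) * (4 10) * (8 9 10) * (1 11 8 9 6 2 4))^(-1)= (0 10)(1 8 11)(2 6 3 9 4)= [10, 8, 6, 9, 2, 5, 3, 7, 11, 4, 0, 1]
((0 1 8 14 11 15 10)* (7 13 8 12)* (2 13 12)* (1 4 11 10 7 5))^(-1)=[10, 5, 1, 3, 0, 12, 6, 15, 13, 9, 14, 4, 7, 2, 8, 11]=(0 10 14 8 13 2 1 5 12 7 15 11 4)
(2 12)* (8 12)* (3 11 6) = [0, 1, 8, 11, 4, 5, 3, 7, 12, 9, 10, 6, 2] = (2 8 12)(3 11 6)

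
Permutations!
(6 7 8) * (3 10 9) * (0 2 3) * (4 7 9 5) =(0 2 3 10 5 4 7 8 6 9) =[2, 1, 3, 10, 7, 4, 9, 8, 6, 0, 5]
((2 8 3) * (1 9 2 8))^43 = (1 9 2)(3 8) = [0, 9, 1, 8, 4, 5, 6, 7, 3, 2]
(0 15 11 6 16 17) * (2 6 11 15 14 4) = (0 14 4 2 6 16 17) = [14, 1, 6, 3, 2, 5, 16, 7, 8, 9, 10, 11, 12, 13, 4, 15, 17, 0]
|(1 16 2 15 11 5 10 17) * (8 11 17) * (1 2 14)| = 12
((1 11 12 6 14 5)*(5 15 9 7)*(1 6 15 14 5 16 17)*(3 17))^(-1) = (1 17 3 16 7 9 15 12 11)(5 6) = [0, 17, 2, 16, 4, 6, 5, 9, 8, 15, 10, 1, 11, 13, 14, 12, 7, 3]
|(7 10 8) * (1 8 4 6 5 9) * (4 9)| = |(1 8 7 10 9)(4 6 5)| = 15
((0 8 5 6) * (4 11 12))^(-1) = [6, 1, 2, 3, 12, 8, 5, 7, 0, 9, 10, 4, 11] = (0 6 5 8)(4 12 11)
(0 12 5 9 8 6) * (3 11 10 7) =(0 12 5 9 8 6)(3 11 10 7) =[12, 1, 2, 11, 4, 9, 0, 3, 6, 8, 7, 10, 5]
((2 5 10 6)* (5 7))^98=(2 10 7 6 5)=[0, 1, 10, 3, 4, 2, 5, 6, 8, 9, 7]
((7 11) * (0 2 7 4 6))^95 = (0 6 4 11 7 2) = [6, 1, 0, 3, 11, 5, 4, 2, 8, 9, 10, 7]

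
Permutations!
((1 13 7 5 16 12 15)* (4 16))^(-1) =[0, 15, 2, 3, 5, 7, 6, 13, 8, 9, 10, 11, 16, 1, 14, 12, 4] =(1 15 12 16 4 5 7 13)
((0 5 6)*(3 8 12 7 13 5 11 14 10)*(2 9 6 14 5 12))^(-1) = (0 6 9 2 8 3 10 14 5 11)(7 12 13) = [6, 1, 8, 10, 4, 11, 9, 12, 3, 2, 14, 0, 13, 7, 5]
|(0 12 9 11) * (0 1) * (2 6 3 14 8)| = 5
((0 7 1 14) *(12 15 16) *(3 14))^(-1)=(0 14 3 1 7)(12 16 15)=[14, 7, 2, 1, 4, 5, 6, 0, 8, 9, 10, 11, 16, 13, 3, 12, 15]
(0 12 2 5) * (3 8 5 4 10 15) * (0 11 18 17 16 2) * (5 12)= (0 5 11 18 17 16 2 4 10 15 3 8 12)= [5, 1, 4, 8, 10, 11, 6, 7, 12, 9, 15, 18, 0, 13, 14, 3, 2, 16, 17]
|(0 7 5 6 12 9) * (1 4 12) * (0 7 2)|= |(0 2)(1 4 12 9 7 5 6)|= 14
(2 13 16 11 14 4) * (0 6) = (0 6)(2 13 16 11 14 4) = [6, 1, 13, 3, 2, 5, 0, 7, 8, 9, 10, 14, 12, 16, 4, 15, 11]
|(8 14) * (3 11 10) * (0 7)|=|(0 7)(3 11 10)(8 14)|=6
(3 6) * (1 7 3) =(1 7 3 6) =[0, 7, 2, 6, 4, 5, 1, 3]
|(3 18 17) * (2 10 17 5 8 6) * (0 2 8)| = |(0 2 10 17 3 18 5)(6 8)| = 14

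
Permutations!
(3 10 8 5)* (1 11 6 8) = (1 11 6 8 5 3 10) = [0, 11, 2, 10, 4, 3, 8, 7, 5, 9, 1, 6]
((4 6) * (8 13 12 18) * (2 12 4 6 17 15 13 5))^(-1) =(2 5 8 18 12)(4 13 15 17) =[0, 1, 5, 3, 13, 8, 6, 7, 18, 9, 10, 11, 2, 15, 14, 17, 16, 4, 12]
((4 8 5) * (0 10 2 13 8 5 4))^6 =(0 5 4 8 13 2 10) =[5, 1, 10, 3, 8, 4, 6, 7, 13, 9, 0, 11, 12, 2]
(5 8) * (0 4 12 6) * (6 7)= (0 4 12 7 6)(5 8)= [4, 1, 2, 3, 12, 8, 0, 6, 5, 9, 10, 11, 7]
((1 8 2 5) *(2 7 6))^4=(1 2 7)(5 6 8)=[0, 2, 7, 3, 4, 6, 8, 1, 5]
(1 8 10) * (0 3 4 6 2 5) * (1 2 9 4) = (0 3 1 8 10 2 5)(4 6 9) = [3, 8, 5, 1, 6, 0, 9, 7, 10, 4, 2]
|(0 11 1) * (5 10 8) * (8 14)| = 12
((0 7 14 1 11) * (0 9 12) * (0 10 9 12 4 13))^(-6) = (0 11 4 14 10)(1 9 7 12 13) = [11, 9, 2, 3, 14, 5, 6, 12, 8, 7, 0, 4, 13, 1, 10]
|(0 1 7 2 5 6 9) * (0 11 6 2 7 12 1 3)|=6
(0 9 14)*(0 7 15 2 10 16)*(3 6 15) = (0 9 14 7 3 6 15 2 10 16) = [9, 1, 10, 6, 4, 5, 15, 3, 8, 14, 16, 11, 12, 13, 7, 2, 0]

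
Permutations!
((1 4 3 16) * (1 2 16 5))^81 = (1 4 3 5)(2 16) = [0, 4, 16, 5, 3, 1, 6, 7, 8, 9, 10, 11, 12, 13, 14, 15, 2]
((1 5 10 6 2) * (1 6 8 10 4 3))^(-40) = [0, 1, 2, 3, 4, 5, 6, 7, 8, 9, 10] = (10)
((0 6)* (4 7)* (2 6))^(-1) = (0 6 2)(4 7) = [6, 1, 0, 3, 7, 5, 2, 4]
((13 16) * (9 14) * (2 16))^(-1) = (2 13 16)(9 14) = [0, 1, 13, 3, 4, 5, 6, 7, 8, 14, 10, 11, 12, 16, 9, 15, 2]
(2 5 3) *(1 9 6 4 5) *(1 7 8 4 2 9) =(2 7 8 4 5 3 9 6) =[0, 1, 7, 9, 5, 3, 2, 8, 4, 6]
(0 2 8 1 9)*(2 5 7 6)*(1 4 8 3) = (0 5 7 6 2 3 1 9)(4 8) = [5, 9, 3, 1, 8, 7, 2, 6, 4, 0]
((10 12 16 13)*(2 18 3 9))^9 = (2 18 3 9)(10 12 16 13) = [0, 1, 18, 9, 4, 5, 6, 7, 8, 2, 12, 11, 16, 10, 14, 15, 13, 17, 3]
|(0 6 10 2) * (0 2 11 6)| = 3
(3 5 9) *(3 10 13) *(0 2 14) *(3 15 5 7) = (0 2 14)(3 7)(5 9 10 13 15) = [2, 1, 14, 7, 4, 9, 6, 3, 8, 10, 13, 11, 12, 15, 0, 5]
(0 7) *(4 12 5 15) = (0 7)(4 12 5 15) = [7, 1, 2, 3, 12, 15, 6, 0, 8, 9, 10, 11, 5, 13, 14, 4]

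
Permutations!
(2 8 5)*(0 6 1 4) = (0 6 1 4)(2 8 5) = [6, 4, 8, 3, 0, 2, 1, 7, 5]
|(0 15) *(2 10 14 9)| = |(0 15)(2 10 14 9)| = 4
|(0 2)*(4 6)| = 2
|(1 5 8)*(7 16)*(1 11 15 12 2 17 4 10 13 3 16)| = |(1 5 8 11 15 12 2 17 4 10 13 3 16 7)| = 14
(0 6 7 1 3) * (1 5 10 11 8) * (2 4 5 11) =(0 6 7 11 8 1 3)(2 4 5 10) =[6, 3, 4, 0, 5, 10, 7, 11, 1, 9, 2, 8]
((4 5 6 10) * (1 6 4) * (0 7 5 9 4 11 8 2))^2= (0 5 8)(1 10 6)(2 7 11)= [5, 10, 7, 3, 4, 8, 1, 11, 0, 9, 6, 2]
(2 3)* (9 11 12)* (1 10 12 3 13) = (1 10 12 9 11 3 2 13) = [0, 10, 13, 2, 4, 5, 6, 7, 8, 11, 12, 3, 9, 1]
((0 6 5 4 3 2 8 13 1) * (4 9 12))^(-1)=(0 1 13 8 2 3 4 12 9 5 6)=[1, 13, 3, 4, 12, 6, 0, 7, 2, 5, 10, 11, 9, 8]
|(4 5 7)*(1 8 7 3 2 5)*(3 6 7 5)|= |(1 8 5 6 7 4)(2 3)|= 6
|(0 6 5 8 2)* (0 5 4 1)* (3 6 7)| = |(0 7 3 6 4 1)(2 5 8)| = 6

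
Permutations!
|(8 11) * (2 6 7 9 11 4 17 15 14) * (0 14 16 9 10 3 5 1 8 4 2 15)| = |(0 14 15 16 9 11 4 17)(1 8 2 6 7 10 3 5)| = 8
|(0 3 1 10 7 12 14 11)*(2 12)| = |(0 3 1 10 7 2 12 14 11)| = 9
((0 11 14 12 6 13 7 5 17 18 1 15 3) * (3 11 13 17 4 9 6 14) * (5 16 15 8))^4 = [15, 9, 2, 16, 18, 17, 8, 3, 6, 1, 10, 7, 12, 11, 14, 13, 0, 5, 4] = (0 15 13 11 7 3 16)(1 9)(4 18)(5 17)(6 8)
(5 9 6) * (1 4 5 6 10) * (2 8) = (1 4 5 9 10)(2 8) = [0, 4, 8, 3, 5, 9, 6, 7, 2, 10, 1]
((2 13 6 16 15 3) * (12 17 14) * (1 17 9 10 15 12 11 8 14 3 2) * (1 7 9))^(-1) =(1 12 16 6 13 2 15 10 9 7 3 17)(8 11 14) =[0, 12, 15, 17, 4, 5, 13, 3, 11, 7, 9, 14, 16, 2, 8, 10, 6, 1]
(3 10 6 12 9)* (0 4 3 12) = (0 4 3 10 6)(9 12) = [4, 1, 2, 10, 3, 5, 0, 7, 8, 12, 6, 11, 9]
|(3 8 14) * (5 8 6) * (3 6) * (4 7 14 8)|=|(4 7 14 6 5)|=5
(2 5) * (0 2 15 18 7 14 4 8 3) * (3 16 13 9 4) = (0 2 5 15 18 7 14 3)(4 8 16 13 9) = [2, 1, 5, 0, 8, 15, 6, 14, 16, 4, 10, 11, 12, 9, 3, 18, 13, 17, 7]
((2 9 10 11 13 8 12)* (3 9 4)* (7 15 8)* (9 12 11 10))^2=(2 3)(4 12)(7 8 13 15 11)=[0, 1, 3, 2, 12, 5, 6, 8, 13, 9, 10, 7, 4, 15, 14, 11]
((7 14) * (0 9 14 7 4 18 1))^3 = (0 4)(1 14)(9 18) = [4, 14, 2, 3, 0, 5, 6, 7, 8, 18, 10, 11, 12, 13, 1, 15, 16, 17, 9]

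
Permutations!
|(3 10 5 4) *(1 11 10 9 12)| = |(1 11 10 5 4 3 9 12)| = 8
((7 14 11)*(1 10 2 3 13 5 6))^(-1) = (1 6 5 13 3 2 10)(7 11 14) = [0, 6, 10, 2, 4, 13, 5, 11, 8, 9, 1, 14, 12, 3, 7]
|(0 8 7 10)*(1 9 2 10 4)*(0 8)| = 7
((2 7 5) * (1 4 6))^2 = (1 6 4)(2 5 7) = [0, 6, 5, 3, 1, 7, 4, 2]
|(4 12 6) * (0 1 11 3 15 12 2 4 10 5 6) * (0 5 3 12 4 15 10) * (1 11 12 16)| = 42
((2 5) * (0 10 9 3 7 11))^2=(0 9 7)(3 11 10)=[9, 1, 2, 11, 4, 5, 6, 0, 8, 7, 3, 10]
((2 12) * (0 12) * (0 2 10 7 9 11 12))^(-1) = (7 10 12 11 9) = [0, 1, 2, 3, 4, 5, 6, 10, 8, 7, 12, 9, 11]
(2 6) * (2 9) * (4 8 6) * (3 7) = (2 4 8 6 9)(3 7) = [0, 1, 4, 7, 8, 5, 9, 3, 6, 2]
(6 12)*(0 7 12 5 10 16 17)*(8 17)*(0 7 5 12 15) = (0 5 10 16 8 17 7 15)(6 12) = [5, 1, 2, 3, 4, 10, 12, 15, 17, 9, 16, 11, 6, 13, 14, 0, 8, 7]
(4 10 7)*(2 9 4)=(2 9 4 10 7)=[0, 1, 9, 3, 10, 5, 6, 2, 8, 4, 7]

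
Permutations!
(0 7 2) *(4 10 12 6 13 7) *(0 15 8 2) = (0 4 10 12 6 13 7)(2 15 8) = [4, 1, 15, 3, 10, 5, 13, 0, 2, 9, 12, 11, 6, 7, 14, 8]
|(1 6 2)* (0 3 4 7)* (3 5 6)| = |(0 5 6 2 1 3 4 7)| = 8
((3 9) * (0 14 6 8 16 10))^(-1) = (0 10 16 8 6 14)(3 9) = [10, 1, 2, 9, 4, 5, 14, 7, 6, 3, 16, 11, 12, 13, 0, 15, 8]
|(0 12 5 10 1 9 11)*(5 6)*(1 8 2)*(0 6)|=|(0 12)(1 9 11 6 5 10 8 2)|=8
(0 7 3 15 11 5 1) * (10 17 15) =[7, 0, 2, 10, 4, 1, 6, 3, 8, 9, 17, 5, 12, 13, 14, 11, 16, 15] =(0 7 3 10 17 15 11 5 1)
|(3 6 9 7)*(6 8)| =5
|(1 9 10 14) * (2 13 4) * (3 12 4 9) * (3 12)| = 8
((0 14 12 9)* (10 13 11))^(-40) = (14)(10 11 13) = [0, 1, 2, 3, 4, 5, 6, 7, 8, 9, 11, 13, 12, 10, 14]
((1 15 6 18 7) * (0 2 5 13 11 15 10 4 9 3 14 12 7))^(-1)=(0 18 6 15 11 13 5 2)(1 7 12 14 3 9 4 10)=[18, 7, 0, 9, 10, 2, 15, 12, 8, 4, 1, 13, 14, 5, 3, 11, 16, 17, 6]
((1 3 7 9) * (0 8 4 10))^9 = (0 8 4 10)(1 3 7 9) = [8, 3, 2, 7, 10, 5, 6, 9, 4, 1, 0]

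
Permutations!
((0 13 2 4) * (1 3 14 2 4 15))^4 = (0 13 4)(1 15 2 14 3) = [13, 15, 14, 1, 0, 5, 6, 7, 8, 9, 10, 11, 12, 4, 3, 2]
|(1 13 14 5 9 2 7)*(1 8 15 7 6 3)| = |(1 13 14 5 9 2 6 3)(7 8 15)| = 24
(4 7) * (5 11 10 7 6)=[0, 1, 2, 3, 6, 11, 5, 4, 8, 9, 7, 10]=(4 6 5 11 10 7)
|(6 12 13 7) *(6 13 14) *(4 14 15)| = 10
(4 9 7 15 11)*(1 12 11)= [0, 12, 2, 3, 9, 5, 6, 15, 8, 7, 10, 4, 11, 13, 14, 1]= (1 12 11 4 9 7 15)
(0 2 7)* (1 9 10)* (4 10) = [2, 9, 7, 3, 10, 5, 6, 0, 8, 4, 1] = (0 2 7)(1 9 4 10)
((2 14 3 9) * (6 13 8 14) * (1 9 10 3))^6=(1 14 8 13 6 2 9)=[0, 14, 9, 3, 4, 5, 2, 7, 13, 1, 10, 11, 12, 6, 8]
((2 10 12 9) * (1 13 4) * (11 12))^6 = (13)(2 10 11 12 9) = [0, 1, 10, 3, 4, 5, 6, 7, 8, 2, 11, 12, 9, 13]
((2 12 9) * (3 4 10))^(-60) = [0, 1, 2, 3, 4, 5, 6, 7, 8, 9, 10, 11, 12] = (12)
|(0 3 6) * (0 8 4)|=5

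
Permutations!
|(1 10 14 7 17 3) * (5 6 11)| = 6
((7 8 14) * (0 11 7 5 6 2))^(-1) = (0 2 6 5 14 8 7 11) = [2, 1, 6, 3, 4, 14, 5, 11, 7, 9, 10, 0, 12, 13, 8]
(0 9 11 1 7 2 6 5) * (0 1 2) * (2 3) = [9, 7, 6, 2, 4, 1, 5, 0, 8, 11, 10, 3] = (0 9 11 3 2 6 5 1 7)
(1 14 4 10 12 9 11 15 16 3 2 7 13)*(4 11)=(1 14 11 15 16 3 2 7 13)(4 10 12 9)=[0, 14, 7, 2, 10, 5, 6, 13, 8, 4, 12, 15, 9, 1, 11, 16, 3]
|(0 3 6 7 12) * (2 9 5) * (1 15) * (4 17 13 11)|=60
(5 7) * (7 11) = (5 11 7) = [0, 1, 2, 3, 4, 11, 6, 5, 8, 9, 10, 7]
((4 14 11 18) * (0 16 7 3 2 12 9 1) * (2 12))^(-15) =(0 1 9 12 3 7 16)(4 14 11 18) =[1, 9, 2, 7, 14, 5, 6, 16, 8, 12, 10, 18, 3, 13, 11, 15, 0, 17, 4]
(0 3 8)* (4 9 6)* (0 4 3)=(3 8 4 9 6)=[0, 1, 2, 8, 9, 5, 3, 7, 4, 6]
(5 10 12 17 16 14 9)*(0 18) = (0 18)(5 10 12 17 16 14 9) = [18, 1, 2, 3, 4, 10, 6, 7, 8, 5, 12, 11, 17, 13, 9, 15, 14, 16, 0]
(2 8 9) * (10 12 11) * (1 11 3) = (1 11 10 12 3)(2 8 9) = [0, 11, 8, 1, 4, 5, 6, 7, 9, 2, 12, 10, 3]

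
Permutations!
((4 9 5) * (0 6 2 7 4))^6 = (0 5 9 4 7 2 6) = [5, 1, 6, 3, 7, 9, 0, 2, 8, 4]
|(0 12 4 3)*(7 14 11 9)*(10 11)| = |(0 12 4 3)(7 14 10 11 9)| = 20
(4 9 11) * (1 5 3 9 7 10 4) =(1 5 3 9 11)(4 7 10) =[0, 5, 2, 9, 7, 3, 6, 10, 8, 11, 4, 1]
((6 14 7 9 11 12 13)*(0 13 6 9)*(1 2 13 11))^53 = (0 7 14 6 12 11)(1 2 13 9) = [7, 2, 13, 3, 4, 5, 12, 14, 8, 1, 10, 0, 11, 9, 6]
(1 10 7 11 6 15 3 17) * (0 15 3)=(0 15)(1 10 7 11 6 3 17)=[15, 10, 2, 17, 4, 5, 3, 11, 8, 9, 7, 6, 12, 13, 14, 0, 16, 1]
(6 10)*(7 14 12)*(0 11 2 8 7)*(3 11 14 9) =(0 14 12)(2 8 7 9 3 11)(6 10) =[14, 1, 8, 11, 4, 5, 10, 9, 7, 3, 6, 2, 0, 13, 12]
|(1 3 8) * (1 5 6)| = 5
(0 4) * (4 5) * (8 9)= (0 5 4)(8 9)= [5, 1, 2, 3, 0, 4, 6, 7, 9, 8]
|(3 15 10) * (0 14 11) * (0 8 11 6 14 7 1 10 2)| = |(0 7 1 10 3 15 2)(6 14)(8 11)| = 14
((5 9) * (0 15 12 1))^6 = (0 12)(1 15) = [12, 15, 2, 3, 4, 5, 6, 7, 8, 9, 10, 11, 0, 13, 14, 1]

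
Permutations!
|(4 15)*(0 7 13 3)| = 4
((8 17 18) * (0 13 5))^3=[0, 1, 2, 3, 4, 5, 6, 7, 8, 9, 10, 11, 12, 13, 14, 15, 16, 17, 18]=(18)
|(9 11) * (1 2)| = 2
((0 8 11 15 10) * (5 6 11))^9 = (0 5 11 10 8 6 15) = [5, 1, 2, 3, 4, 11, 15, 7, 6, 9, 8, 10, 12, 13, 14, 0]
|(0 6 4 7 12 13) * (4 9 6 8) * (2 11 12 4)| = |(0 8 2 11 12 13)(4 7)(6 9)| = 6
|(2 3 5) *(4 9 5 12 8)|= 7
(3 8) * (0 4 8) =(0 4 8 3) =[4, 1, 2, 0, 8, 5, 6, 7, 3]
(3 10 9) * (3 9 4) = (3 10 4) = [0, 1, 2, 10, 3, 5, 6, 7, 8, 9, 4]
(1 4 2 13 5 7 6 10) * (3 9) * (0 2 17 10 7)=[2, 4, 13, 9, 17, 0, 7, 6, 8, 3, 1, 11, 12, 5, 14, 15, 16, 10]=(0 2 13 5)(1 4 17 10)(3 9)(6 7)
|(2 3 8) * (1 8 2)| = 2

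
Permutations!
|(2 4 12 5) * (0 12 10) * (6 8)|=6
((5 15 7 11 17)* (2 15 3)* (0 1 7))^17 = [15, 0, 3, 5, 4, 17, 6, 1, 8, 9, 10, 7, 12, 13, 14, 2, 16, 11] = (0 15 2 3 5 17 11 7 1)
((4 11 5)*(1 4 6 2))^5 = (1 2 6 5 11 4) = [0, 2, 6, 3, 1, 11, 5, 7, 8, 9, 10, 4]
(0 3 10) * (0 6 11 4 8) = [3, 1, 2, 10, 8, 5, 11, 7, 0, 9, 6, 4] = (0 3 10 6 11 4 8)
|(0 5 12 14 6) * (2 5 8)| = 7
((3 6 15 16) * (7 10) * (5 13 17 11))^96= (17)= [0, 1, 2, 3, 4, 5, 6, 7, 8, 9, 10, 11, 12, 13, 14, 15, 16, 17]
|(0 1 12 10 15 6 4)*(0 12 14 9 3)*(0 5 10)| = 11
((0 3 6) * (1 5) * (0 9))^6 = (0 6)(3 9) = [6, 1, 2, 9, 4, 5, 0, 7, 8, 3]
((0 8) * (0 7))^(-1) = (0 7 8) = [7, 1, 2, 3, 4, 5, 6, 8, 0]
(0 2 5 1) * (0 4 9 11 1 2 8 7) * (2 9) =(0 8 7)(1 4 2 5 9 11) =[8, 4, 5, 3, 2, 9, 6, 0, 7, 11, 10, 1]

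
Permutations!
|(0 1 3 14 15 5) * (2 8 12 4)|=|(0 1 3 14 15 5)(2 8 12 4)|=12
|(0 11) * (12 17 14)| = 6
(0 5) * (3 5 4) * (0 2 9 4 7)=(0 7)(2 9 4 3 5)=[7, 1, 9, 5, 3, 2, 6, 0, 8, 4]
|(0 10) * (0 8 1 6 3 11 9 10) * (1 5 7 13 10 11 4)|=|(1 6 3 4)(5 7 13 10 8)(9 11)|=20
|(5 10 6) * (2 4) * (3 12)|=6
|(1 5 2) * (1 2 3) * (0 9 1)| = 5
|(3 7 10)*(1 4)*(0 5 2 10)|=6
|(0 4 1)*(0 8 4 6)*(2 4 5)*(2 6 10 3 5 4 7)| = 30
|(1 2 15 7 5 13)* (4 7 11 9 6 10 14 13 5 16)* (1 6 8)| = |(1 2 15 11 9 8)(4 7 16)(6 10 14 13)| = 12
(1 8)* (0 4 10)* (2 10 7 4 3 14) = (0 3 14 2 10)(1 8)(4 7) = [3, 8, 10, 14, 7, 5, 6, 4, 1, 9, 0, 11, 12, 13, 2]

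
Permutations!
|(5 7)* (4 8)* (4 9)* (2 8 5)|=|(2 8 9 4 5 7)|=6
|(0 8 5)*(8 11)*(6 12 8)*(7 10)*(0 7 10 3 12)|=|(0 11 6)(3 12 8 5 7)|=15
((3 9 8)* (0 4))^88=(3 9 8)=[0, 1, 2, 9, 4, 5, 6, 7, 3, 8]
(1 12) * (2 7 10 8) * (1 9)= (1 12 9)(2 7 10 8)= [0, 12, 7, 3, 4, 5, 6, 10, 2, 1, 8, 11, 9]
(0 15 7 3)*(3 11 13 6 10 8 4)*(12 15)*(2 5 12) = (0 2 5 12 15 7 11 13 6 10 8 4 3) = [2, 1, 5, 0, 3, 12, 10, 11, 4, 9, 8, 13, 15, 6, 14, 7]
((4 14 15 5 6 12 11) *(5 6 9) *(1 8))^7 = (1 8)(4 14 15 6 12 11)(5 9) = [0, 8, 2, 3, 14, 9, 12, 7, 1, 5, 10, 4, 11, 13, 15, 6]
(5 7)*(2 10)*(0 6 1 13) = (0 6 1 13)(2 10)(5 7) = [6, 13, 10, 3, 4, 7, 1, 5, 8, 9, 2, 11, 12, 0]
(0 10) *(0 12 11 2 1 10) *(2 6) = (1 10 12 11 6 2) = [0, 10, 1, 3, 4, 5, 2, 7, 8, 9, 12, 6, 11]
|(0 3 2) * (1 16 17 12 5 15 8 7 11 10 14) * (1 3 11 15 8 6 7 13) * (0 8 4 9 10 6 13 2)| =|(0 11 6 7 15 13 1 16 17 12 5 4 9 10 14 3)(2 8)| =16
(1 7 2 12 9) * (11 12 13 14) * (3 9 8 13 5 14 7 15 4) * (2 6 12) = [0, 15, 5, 9, 3, 14, 12, 6, 13, 1, 10, 2, 8, 7, 11, 4] = (1 15 4 3 9)(2 5 14 11)(6 12 8 13 7)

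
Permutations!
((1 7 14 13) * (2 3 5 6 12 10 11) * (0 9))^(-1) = (0 9)(1 13 14 7)(2 11 10 12 6 5 3) = [9, 13, 11, 2, 4, 3, 5, 1, 8, 0, 12, 10, 6, 14, 7]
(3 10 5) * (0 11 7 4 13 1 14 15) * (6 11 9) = [9, 14, 2, 10, 13, 3, 11, 4, 8, 6, 5, 7, 12, 1, 15, 0] = (0 9 6 11 7 4 13 1 14 15)(3 10 5)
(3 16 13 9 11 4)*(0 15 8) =[15, 1, 2, 16, 3, 5, 6, 7, 0, 11, 10, 4, 12, 9, 14, 8, 13] =(0 15 8)(3 16 13 9 11 4)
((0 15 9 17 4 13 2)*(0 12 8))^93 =[17, 1, 0, 3, 12, 5, 6, 7, 9, 13, 10, 11, 15, 8, 14, 4, 16, 2] =(0 17 2)(4 12 15)(8 9 13)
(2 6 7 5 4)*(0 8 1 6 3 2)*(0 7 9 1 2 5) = [8, 6, 3, 5, 7, 4, 9, 0, 2, 1] = (0 8 2 3 5 4 7)(1 6 9)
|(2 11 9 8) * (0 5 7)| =|(0 5 7)(2 11 9 8)| =12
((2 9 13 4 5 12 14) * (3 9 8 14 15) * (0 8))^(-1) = (0 2 14 8)(3 15 12 5 4 13 9) = [2, 1, 14, 15, 13, 4, 6, 7, 0, 3, 10, 11, 5, 9, 8, 12]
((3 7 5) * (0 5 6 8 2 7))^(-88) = (8)(0 3 5) = [3, 1, 2, 5, 4, 0, 6, 7, 8]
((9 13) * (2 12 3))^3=[0, 1, 2, 3, 4, 5, 6, 7, 8, 13, 10, 11, 12, 9]=(9 13)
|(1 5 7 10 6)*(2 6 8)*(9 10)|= 8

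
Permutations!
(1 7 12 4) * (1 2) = (1 7 12 4 2) = [0, 7, 1, 3, 2, 5, 6, 12, 8, 9, 10, 11, 4]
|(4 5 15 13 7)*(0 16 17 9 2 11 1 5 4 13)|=|(0 16 17 9 2 11 1 5 15)(7 13)|=18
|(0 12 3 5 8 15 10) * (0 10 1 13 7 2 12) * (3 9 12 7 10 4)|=|(1 13 10 4 3 5 8 15)(2 7)(9 12)|=8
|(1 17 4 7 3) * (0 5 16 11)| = 20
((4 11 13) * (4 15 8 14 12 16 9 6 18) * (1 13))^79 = [0, 9, 2, 3, 12, 5, 8, 7, 4, 15, 10, 16, 1, 6, 11, 18, 13, 17, 14] = (1 9 15 18 14 11 16 13 6 8 4 12)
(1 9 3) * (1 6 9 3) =(1 3 6 9) =[0, 3, 2, 6, 4, 5, 9, 7, 8, 1]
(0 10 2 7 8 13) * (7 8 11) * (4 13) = (0 10 2 8 4 13)(7 11) = [10, 1, 8, 3, 13, 5, 6, 11, 4, 9, 2, 7, 12, 0]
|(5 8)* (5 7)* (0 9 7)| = |(0 9 7 5 8)| = 5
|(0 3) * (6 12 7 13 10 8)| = |(0 3)(6 12 7 13 10 8)| = 6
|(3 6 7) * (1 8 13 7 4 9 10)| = |(1 8 13 7 3 6 4 9 10)| = 9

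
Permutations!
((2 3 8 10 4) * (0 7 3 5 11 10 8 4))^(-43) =(0 5 3 10 2 7 11 4) =[5, 1, 7, 10, 0, 3, 6, 11, 8, 9, 2, 4]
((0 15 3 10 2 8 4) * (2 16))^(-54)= [3, 1, 4, 16, 15, 5, 6, 7, 0, 9, 2, 11, 12, 13, 14, 10, 8]= (0 3 16 8)(2 4 15 10)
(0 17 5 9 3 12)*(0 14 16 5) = (0 17)(3 12 14 16 5 9) = [17, 1, 2, 12, 4, 9, 6, 7, 8, 3, 10, 11, 14, 13, 16, 15, 5, 0]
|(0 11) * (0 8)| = 3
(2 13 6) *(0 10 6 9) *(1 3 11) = (0 10 6 2 13 9)(1 3 11) = [10, 3, 13, 11, 4, 5, 2, 7, 8, 0, 6, 1, 12, 9]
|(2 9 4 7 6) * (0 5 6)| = 7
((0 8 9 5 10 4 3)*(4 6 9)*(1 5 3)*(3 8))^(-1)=(0 3)(1 4 8 9 6 10 5)=[3, 4, 2, 0, 8, 1, 10, 7, 9, 6, 5]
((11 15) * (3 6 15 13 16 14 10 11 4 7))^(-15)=(16)=[0, 1, 2, 3, 4, 5, 6, 7, 8, 9, 10, 11, 12, 13, 14, 15, 16]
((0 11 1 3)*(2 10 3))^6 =(11) =[0, 1, 2, 3, 4, 5, 6, 7, 8, 9, 10, 11]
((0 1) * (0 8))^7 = [1, 8, 2, 3, 4, 5, 6, 7, 0] = (0 1 8)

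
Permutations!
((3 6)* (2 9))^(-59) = (2 9)(3 6) = [0, 1, 9, 6, 4, 5, 3, 7, 8, 2]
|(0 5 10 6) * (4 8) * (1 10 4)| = 7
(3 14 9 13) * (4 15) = (3 14 9 13)(4 15) = [0, 1, 2, 14, 15, 5, 6, 7, 8, 13, 10, 11, 12, 3, 9, 4]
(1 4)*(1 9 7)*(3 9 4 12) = (1 12 3 9 7) = [0, 12, 2, 9, 4, 5, 6, 1, 8, 7, 10, 11, 3]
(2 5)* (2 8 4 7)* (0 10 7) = (0 10 7 2 5 8 4) = [10, 1, 5, 3, 0, 8, 6, 2, 4, 9, 7]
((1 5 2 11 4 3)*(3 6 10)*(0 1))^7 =(0 10 4 2 1 3 6 11 5) =[10, 3, 1, 6, 2, 0, 11, 7, 8, 9, 4, 5]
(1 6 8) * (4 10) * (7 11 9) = [0, 6, 2, 3, 10, 5, 8, 11, 1, 7, 4, 9] = (1 6 8)(4 10)(7 11 9)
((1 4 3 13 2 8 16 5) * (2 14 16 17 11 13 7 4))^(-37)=(1 5 16 14 13 11 17 8 2)(3 4 7)=[0, 5, 1, 4, 7, 16, 6, 3, 2, 9, 10, 17, 12, 11, 13, 15, 14, 8]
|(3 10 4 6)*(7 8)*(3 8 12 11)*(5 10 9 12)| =|(3 9 12 11)(4 6 8 7 5 10)| =12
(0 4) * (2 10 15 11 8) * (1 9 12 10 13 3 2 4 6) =(0 6 1 9 12 10 15 11 8 4)(2 13 3) =[6, 9, 13, 2, 0, 5, 1, 7, 4, 12, 15, 8, 10, 3, 14, 11]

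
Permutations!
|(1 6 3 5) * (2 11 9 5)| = |(1 6 3 2 11 9 5)| = 7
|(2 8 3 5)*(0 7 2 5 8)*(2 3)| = 5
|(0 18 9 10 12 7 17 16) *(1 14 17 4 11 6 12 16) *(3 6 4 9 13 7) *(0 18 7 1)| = 30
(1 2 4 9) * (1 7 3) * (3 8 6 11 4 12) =(1 2 12 3)(4 9 7 8 6 11) =[0, 2, 12, 1, 9, 5, 11, 8, 6, 7, 10, 4, 3]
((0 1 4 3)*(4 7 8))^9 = (0 8)(1 4)(3 7) = [8, 4, 2, 7, 1, 5, 6, 3, 0]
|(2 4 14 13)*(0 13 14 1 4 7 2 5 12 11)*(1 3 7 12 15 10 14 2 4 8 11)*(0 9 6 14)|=|(0 13 5 15 10)(1 8 11 9 6 14 2 12)(3 7 4)|=120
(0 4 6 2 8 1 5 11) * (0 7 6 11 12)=[4, 5, 8, 3, 11, 12, 2, 6, 1, 9, 10, 7, 0]=(0 4 11 7 6 2 8 1 5 12)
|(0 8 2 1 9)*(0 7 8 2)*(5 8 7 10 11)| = 8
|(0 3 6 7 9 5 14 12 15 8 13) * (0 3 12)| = |(0 12 15 8 13 3 6 7 9 5 14)| = 11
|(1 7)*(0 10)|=2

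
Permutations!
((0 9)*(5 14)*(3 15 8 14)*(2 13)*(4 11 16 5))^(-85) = [9, 1, 13, 14, 5, 8, 6, 7, 11, 0, 10, 3, 12, 2, 16, 4, 15] = (0 9)(2 13)(3 14 16 15 4 5 8 11)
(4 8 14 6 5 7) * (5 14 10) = (4 8 10 5 7)(6 14) = [0, 1, 2, 3, 8, 7, 14, 4, 10, 9, 5, 11, 12, 13, 6]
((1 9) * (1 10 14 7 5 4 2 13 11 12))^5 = [0, 5, 9, 3, 1, 12, 6, 11, 8, 4, 2, 14, 7, 10, 13] = (1 5 12 7 11 14 13 10 2 9 4)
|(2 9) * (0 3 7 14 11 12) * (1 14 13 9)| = |(0 3 7 13 9 2 1 14 11 12)| = 10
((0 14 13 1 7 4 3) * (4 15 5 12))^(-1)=(0 3 4 12 5 15 7 1 13 14)=[3, 13, 2, 4, 12, 15, 6, 1, 8, 9, 10, 11, 5, 14, 0, 7]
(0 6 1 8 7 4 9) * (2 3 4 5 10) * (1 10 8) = (0 6 10 2 3 4 9)(5 8 7) = [6, 1, 3, 4, 9, 8, 10, 5, 7, 0, 2]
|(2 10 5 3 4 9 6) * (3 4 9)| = 7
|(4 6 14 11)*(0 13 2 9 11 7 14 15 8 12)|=|(0 13 2 9 11 4 6 15 8 12)(7 14)|=10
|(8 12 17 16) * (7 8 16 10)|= |(7 8 12 17 10)|= 5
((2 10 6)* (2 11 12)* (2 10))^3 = (6 10 12 11) = [0, 1, 2, 3, 4, 5, 10, 7, 8, 9, 12, 6, 11]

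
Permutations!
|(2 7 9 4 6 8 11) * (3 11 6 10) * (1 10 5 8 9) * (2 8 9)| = |(1 10 3 11 8 6 2 7)(4 5 9)| = 24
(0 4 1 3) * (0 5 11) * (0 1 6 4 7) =(0 7)(1 3 5 11)(4 6) =[7, 3, 2, 5, 6, 11, 4, 0, 8, 9, 10, 1]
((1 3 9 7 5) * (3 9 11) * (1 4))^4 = (11)(1 4 5 7 9) = [0, 4, 2, 3, 5, 7, 6, 9, 8, 1, 10, 11]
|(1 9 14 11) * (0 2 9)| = |(0 2 9 14 11 1)| = 6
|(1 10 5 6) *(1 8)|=5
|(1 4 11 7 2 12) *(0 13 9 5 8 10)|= 6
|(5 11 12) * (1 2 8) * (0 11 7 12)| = |(0 11)(1 2 8)(5 7 12)| = 6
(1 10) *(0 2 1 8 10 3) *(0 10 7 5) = [2, 3, 1, 10, 4, 0, 6, 5, 7, 9, 8] = (0 2 1 3 10 8 7 5)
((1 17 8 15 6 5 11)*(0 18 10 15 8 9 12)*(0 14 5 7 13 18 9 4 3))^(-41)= (0 3 4 17 1 11 5 14 12 9)(6 7 13 18 10 15)= [3, 11, 2, 4, 17, 14, 7, 13, 8, 0, 15, 5, 9, 18, 12, 6, 16, 1, 10]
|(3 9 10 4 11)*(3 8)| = |(3 9 10 4 11 8)| = 6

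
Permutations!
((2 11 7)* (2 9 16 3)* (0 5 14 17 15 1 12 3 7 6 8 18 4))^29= (0 5 14 17 15 1 12 3 2 11 6 8 18 4)(7 16 9)= [5, 12, 11, 2, 0, 14, 8, 16, 18, 7, 10, 6, 3, 13, 17, 1, 9, 15, 4]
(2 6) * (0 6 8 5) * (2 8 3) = (0 6 8 5)(2 3) = [6, 1, 3, 2, 4, 0, 8, 7, 5]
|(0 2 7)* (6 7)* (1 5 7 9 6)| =10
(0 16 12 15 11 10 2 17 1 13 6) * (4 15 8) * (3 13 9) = (0 16 12 8 4 15 11 10 2 17 1 9 3 13 6) = [16, 9, 17, 13, 15, 5, 0, 7, 4, 3, 2, 10, 8, 6, 14, 11, 12, 1]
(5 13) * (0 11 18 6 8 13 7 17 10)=(0 11 18 6 8 13 5 7 17 10)=[11, 1, 2, 3, 4, 7, 8, 17, 13, 9, 0, 18, 12, 5, 14, 15, 16, 10, 6]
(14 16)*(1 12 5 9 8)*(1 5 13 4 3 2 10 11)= (1 12 13 4 3 2 10 11)(5 9 8)(14 16)= [0, 12, 10, 2, 3, 9, 6, 7, 5, 8, 11, 1, 13, 4, 16, 15, 14]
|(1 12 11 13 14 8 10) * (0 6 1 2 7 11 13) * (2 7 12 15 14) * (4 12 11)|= 13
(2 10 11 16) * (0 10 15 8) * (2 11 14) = (0 10 14 2 15 8)(11 16) = [10, 1, 15, 3, 4, 5, 6, 7, 0, 9, 14, 16, 12, 13, 2, 8, 11]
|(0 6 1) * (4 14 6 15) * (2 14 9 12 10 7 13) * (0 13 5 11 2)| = 14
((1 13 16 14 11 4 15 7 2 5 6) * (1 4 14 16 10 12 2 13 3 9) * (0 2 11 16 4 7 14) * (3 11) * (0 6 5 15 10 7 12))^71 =(0 2 15 14 16 4 10)(1 9 3 12 6 11)(7 13) =[2, 9, 15, 12, 10, 5, 11, 13, 8, 3, 0, 1, 6, 7, 16, 14, 4]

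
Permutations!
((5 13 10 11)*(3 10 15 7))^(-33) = (3 11 13 7 10 5 15) = [0, 1, 2, 11, 4, 15, 6, 10, 8, 9, 5, 13, 12, 7, 14, 3]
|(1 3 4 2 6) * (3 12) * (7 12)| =|(1 7 12 3 4 2 6)| =7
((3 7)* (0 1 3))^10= (0 3)(1 7)= [3, 7, 2, 0, 4, 5, 6, 1]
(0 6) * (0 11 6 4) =(0 4)(6 11) =[4, 1, 2, 3, 0, 5, 11, 7, 8, 9, 10, 6]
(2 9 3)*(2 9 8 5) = (2 8 5)(3 9) = [0, 1, 8, 9, 4, 2, 6, 7, 5, 3]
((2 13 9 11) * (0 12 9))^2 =(0 9 2)(11 13 12) =[9, 1, 0, 3, 4, 5, 6, 7, 8, 2, 10, 13, 11, 12]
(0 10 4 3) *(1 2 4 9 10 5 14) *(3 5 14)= [14, 2, 4, 0, 5, 3, 6, 7, 8, 10, 9, 11, 12, 13, 1]= (0 14 1 2 4 5 3)(9 10)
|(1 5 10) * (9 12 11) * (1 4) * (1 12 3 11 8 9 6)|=10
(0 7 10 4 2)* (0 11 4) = [7, 1, 11, 3, 2, 5, 6, 10, 8, 9, 0, 4] = (0 7 10)(2 11 4)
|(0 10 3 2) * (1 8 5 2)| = |(0 10 3 1 8 5 2)| = 7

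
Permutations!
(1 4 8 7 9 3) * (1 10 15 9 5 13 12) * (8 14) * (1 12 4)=(3 10 15 9)(4 14 8 7 5 13)=[0, 1, 2, 10, 14, 13, 6, 5, 7, 3, 15, 11, 12, 4, 8, 9]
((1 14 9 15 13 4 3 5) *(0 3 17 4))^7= (0 13 15 9 14 1 5 3)(4 17)= [13, 5, 2, 0, 17, 3, 6, 7, 8, 14, 10, 11, 12, 15, 1, 9, 16, 4]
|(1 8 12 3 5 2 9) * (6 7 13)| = 21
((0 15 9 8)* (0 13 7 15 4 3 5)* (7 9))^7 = [5, 1, 2, 4, 0, 3, 6, 15, 13, 8, 10, 11, 12, 9, 14, 7] = (0 5 3 4)(7 15)(8 13 9)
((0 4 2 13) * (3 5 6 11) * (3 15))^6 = (0 2)(3 5 6 11 15)(4 13) = [2, 1, 0, 5, 13, 6, 11, 7, 8, 9, 10, 15, 12, 4, 14, 3]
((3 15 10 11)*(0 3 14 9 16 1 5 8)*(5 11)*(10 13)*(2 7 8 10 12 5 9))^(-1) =(0 8 7 2 14 11 1 16 9 10 5 12 13 15 3) =[8, 16, 14, 0, 4, 12, 6, 2, 7, 10, 5, 1, 13, 15, 11, 3, 9]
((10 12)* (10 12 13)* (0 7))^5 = (0 7)(10 13) = [7, 1, 2, 3, 4, 5, 6, 0, 8, 9, 13, 11, 12, 10]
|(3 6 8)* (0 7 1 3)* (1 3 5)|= |(0 7 3 6 8)(1 5)|= 10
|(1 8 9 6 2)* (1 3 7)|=|(1 8 9 6 2 3 7)|=7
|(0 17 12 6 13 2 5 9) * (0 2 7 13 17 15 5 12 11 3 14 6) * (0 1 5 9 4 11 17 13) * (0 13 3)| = 18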